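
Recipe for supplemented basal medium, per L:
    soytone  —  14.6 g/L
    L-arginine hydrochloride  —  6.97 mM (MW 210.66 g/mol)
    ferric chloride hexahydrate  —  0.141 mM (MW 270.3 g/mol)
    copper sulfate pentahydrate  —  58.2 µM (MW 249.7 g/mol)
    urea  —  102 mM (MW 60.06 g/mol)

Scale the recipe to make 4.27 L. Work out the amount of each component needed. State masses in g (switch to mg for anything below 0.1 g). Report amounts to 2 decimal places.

Working volume: 4.27 L.
soytone: 14.6 g/L × 4.27 L = 62.34 g
L-arginine hydrochloride: 6.97 mmol/L × 210.66 g/mol × 4.27 L ÷ 1000 = 6.27 g
ferric chloride hexahydrate: 0.141 mmol/L × 270.3 g/mol × 4.27 L ÷ 1000 = 0.16 g
copper sulfate pentahydrate: 58.2 µmol/L × 249.7 g/mol × 4.27 L ÷ 1000 = 62.05 mg
urea: 102 mmol/L × 60.06 g/mol × 4.27 L ÷ 1000 = 26.16 g

soytone 62.34 g; L-arginine hydrochloride 6.27 g; ferric chloride hexahydrate 0.16 g; copper sulfate pentahydrate 62.05 mg; urea 26.16 g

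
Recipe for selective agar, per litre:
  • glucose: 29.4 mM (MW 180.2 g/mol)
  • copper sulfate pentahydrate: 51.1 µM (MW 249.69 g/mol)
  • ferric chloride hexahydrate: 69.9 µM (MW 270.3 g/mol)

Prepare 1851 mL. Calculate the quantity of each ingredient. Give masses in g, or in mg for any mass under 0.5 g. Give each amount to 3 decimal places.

Scale factor relative to 1 L: 1.851.
glucose: 29.4 mmol/L × 180.2 g/mol × 1.851 L ÷ 1000 = 9.806 g
copper sulfate pentahydrate: 51.1 µmol/L × 249.69 g/mol × 1.851 L ÷ 1000 = 23.617 mg
ferric chloride hexahydrate: 69.9 µmol/L × 270.3 g/mol × 1.851 L ÷ 1000 = 34.973 mg

glucose 9.806 g; copper sulfate pentahydrate 23.617 mg; ferric chloride hexahydrate 34.973 mg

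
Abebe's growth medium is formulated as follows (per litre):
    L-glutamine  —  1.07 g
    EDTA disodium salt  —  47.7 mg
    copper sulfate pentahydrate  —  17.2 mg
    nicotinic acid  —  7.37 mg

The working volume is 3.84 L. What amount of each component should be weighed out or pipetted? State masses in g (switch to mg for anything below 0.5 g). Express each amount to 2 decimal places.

Ratio of target to recipe volume: 3840 / 1000 = 3.84.
L-glutamine: 1.07 g × (3840 mL / 1000 mL) = 4.11 g
EDTA disodium salt: 47.7 mg × (3840 mL / 1000 mL) = 183.17 mg
copper sulfate pentahydrate: 17.2 mg × (3840 mL / 1000 mL) = 66.05 mg
nicotinic acid: 7.37 mg × (3840 mL / 1000 mL) = 28.30 mg

L-glutamine 4.11 g; EDTA disodium salt 183.17 mg; copper sulfate pentahydrate 66.05 mg; nicotinic acid 28.30 mg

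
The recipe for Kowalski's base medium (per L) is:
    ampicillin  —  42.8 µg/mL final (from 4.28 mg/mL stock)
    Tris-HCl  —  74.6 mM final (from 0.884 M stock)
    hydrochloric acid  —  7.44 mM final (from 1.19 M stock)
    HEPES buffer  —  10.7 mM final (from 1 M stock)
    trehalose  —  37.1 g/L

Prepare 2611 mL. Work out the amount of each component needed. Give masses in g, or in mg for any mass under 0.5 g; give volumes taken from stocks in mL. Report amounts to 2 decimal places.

Scale factor relative to 1 L: 2.611.
ampicillin: V = C2·V2/C1 = 42.8 µg/mL × 2611 mL ÷ 4280 µg/mL = 26.11 mL
Tris-HCl: C1V1 = C2V2 → 74.6 mM × 2611 mL ÷ 884 mM = 220.34 mL
hydrochloric acid: dilute stock: 7.44 mM × 2611 mL ÷ 1190 mM = 16.32 mL
HEPES buffer: dilute stock: 10.7 mM × 2611 mL ÷ 1000 mM = 27.94 mL
trehalose: 37.1 g/L × 2.611 L = 96.87 g

ampicillin 26.11 mL; Tris-HCl 220.34 mL; hydrochloric acid 16.32 mL; HEPES buffer 27.94 mL; trehalose 96.87 g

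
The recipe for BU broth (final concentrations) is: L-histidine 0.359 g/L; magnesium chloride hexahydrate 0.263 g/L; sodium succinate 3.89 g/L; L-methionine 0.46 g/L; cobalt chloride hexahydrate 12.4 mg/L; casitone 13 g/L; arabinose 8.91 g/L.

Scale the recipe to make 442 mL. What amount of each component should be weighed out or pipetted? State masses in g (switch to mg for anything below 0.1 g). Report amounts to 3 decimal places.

L-histidine 0.159 g; magnesium chloride hexahydrate 0.116 g; sodium succinate 1.719 g; L-methionine 0.203 g; cobalt chloride hexahydrate 5.481 mg; casitone 5.746 g; arabinose 3.938 g

Target volume = 442 mL = 0.442 L.
L-histidine: 0.359 g/L × 0.442 L = 0.159 g
magnesium chloride hexahydrate: 0.263 g/L × 0.442 L = 0.116 g
sodium succinate: 3.89 g/L × 0.442 L = 1.719 g
L-methionine: 0.46 g/L × 0.442 L = 0.203 g
cobalt chloride hexahydrate: 12.4 mg/L × 0.442 L = 5.481 mg
casitone: 13 g/L × 0.442 L = 5.746 g
arabinose: 8.91 g/L × 0.442 L = 3.938 g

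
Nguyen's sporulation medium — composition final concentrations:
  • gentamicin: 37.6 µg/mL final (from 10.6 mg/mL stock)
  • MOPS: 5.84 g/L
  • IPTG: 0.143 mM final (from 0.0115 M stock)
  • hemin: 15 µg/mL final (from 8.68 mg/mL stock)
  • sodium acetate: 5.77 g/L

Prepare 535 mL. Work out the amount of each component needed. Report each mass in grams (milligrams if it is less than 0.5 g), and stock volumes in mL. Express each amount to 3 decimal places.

Working volume: 535 mL = 0.535 L.
gentamicin: C1V1 = C2V2 → 37.6 µg/mL × 535 mL ÷ 10600 µg/mL = 1.898 mL
MOPS: 5.84 g/L × 0.535 L = 3.124 g
IPTG: dilute stock: 0.143 mM × 535 mL ÷ 11.5 mM = 6.653 mL
hemin: V = C2·V2/C1 = 15 µg/mL × 535 mL ÷ 8680 µg/mL = 0.925 mL
sodium acetate: 5.77 g/L × 0.535 L = 3.087 g

gentamicin 1.898 mL; MOPS 3.124 g; IPTG 6.653 mL; hemin 0.925 mL; sodium acetate 3.087 g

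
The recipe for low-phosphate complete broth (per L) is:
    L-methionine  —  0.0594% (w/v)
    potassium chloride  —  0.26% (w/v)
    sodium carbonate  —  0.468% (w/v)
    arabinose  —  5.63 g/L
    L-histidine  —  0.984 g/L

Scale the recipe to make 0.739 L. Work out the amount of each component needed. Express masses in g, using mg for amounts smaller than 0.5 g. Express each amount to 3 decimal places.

L-methionine 438.966 mg; potassium chloride 1.921 g; sodium carbonate 3.459 g; arabinose 4.161 g; L-histidine 0.727 g

Working volume: 0.739 L.
L-methionine: 0.0594 g per 100 mL × 739 mL ÷ 100 = 0.438966 g = 438.966 mg
potassium chloride: 0.26% w/v = 2.6 g/L → 2.6 × 0.739 L = 1.921 g
sodium carbonate: 0.468% w/v = 4.68 g/L → 4.68 × 0.739 L = 3.459 g
arabinose: 5.63 g/L × 0.739 L = 4.161 g
L-histidine: 0.984 g/L × 0.739 L = 0.727 g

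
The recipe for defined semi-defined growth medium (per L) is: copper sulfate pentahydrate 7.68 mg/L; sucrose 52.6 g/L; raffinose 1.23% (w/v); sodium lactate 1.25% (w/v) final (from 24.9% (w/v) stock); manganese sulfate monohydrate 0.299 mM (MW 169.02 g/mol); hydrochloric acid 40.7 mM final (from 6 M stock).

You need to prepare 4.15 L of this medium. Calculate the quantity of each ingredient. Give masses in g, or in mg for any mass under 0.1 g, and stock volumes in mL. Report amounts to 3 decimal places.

Scale factor relative to 1 L: 4.15.
copper sulfate pentahydrate: 7.68 mg/L × 4.15 L = 31.872 mg
sucrose: 52.6 g/L × 4.15 L = 218.290 g
raffinose: 1.23% w/v = 12.3 g/L → 12.3 × 4.15 L = 51.045 g
sodium lactate: dilute stock: 1.25% ÷ 24.9% × 4150 mL = 208.333 mL
manganese sulfate monohydrate: 0.299 mmol/L × 169.02 g/mol × 4.15 L ÷ 1000 = 0.210 g
hydrochloric acid: C1V1 = C2V2 → 40.7 mM × 4150 mL ÷ 6000 mM = 28.151 mL

copper sulfate pentahydrate 31.872 mg; sucrose 218.290 g; raffinose 51.045 g; sodium lactate 208.333 mL; manganese sulfate monohydrate 0.210 g; hydrochloric acid 28.151 mL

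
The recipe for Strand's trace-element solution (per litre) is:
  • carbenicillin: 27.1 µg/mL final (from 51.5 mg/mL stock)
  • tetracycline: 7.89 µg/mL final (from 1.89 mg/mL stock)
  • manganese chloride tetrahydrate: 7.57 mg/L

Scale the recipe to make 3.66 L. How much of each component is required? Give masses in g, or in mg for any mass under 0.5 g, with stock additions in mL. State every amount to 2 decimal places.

carbenicillin 1.93 mL; tetracycline 15.28 mL; manganese chloride tetrahydrate 27.71 mg

Working volume: 3.66 L.
carbenicillin: dilute stock: 27.1 µg/mL × 3660 mL ÷ 51500 µg/mL = 1.93 mL
tetracycline: dilute stock: 7.89 µg/mL × 3660 mL ÷ 1890 µg/mL = 15.28 mL
manganese chloride tetrahydrate: 7.57 mg/L × 3.66 L = 27.71 mg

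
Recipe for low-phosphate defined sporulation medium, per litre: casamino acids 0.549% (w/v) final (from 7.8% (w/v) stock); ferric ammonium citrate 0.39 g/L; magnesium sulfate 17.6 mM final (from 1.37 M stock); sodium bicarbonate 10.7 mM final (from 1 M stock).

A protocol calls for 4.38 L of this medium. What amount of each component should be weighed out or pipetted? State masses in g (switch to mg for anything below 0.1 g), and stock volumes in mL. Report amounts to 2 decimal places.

Scale factor relative to 1 L: 4.38.
casamino acids: V = C2·V2/C1 = 0.549% ÷ 7.8% × 4380 mL = 308.28 mL
ferric ammonium citrate: 0.39 g/L × 4.38 L = 1.71 g
magnesium sulfate: dilute stock: 17.6 mM × 4380 mL ÷ 1370 mM = 56.27 mL
sodium bicarbonate: V = C2·V2/C1 = 10.7 mM × 4380 mL ÷ 1000 mM = 46.87 mL

casamino acids 308.28 mL; ferric ammonium citrate 1.71 g; magnesium sulfate 56.27 mL; sodium bicarbonate 46.87 mL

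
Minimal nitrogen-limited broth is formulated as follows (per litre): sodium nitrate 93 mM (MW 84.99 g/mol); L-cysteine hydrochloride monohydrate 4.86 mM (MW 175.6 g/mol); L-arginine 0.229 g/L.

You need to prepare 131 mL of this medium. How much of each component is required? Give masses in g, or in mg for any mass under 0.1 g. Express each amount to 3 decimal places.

sodium nitrate 1.035 g; L-cysteine hydrochloride monohydrate 0.112 g; L-arginine 29.999 mg

Working volume: 131 mL = 0.131 L.
sodium nitrate: 93 mmol/L × 84.99 g/mol × 0.131 L ÷ 1000 = 1.035 g
L-cysteine hydrochloride monohydrate: 4.86 mmol/L × 175.6 g/mol × 0.131 L ÷ 1000 = 0.112 g
L-arginine: 0.229 g/L × 0.131 L = 0.029999 g = 29.999 mg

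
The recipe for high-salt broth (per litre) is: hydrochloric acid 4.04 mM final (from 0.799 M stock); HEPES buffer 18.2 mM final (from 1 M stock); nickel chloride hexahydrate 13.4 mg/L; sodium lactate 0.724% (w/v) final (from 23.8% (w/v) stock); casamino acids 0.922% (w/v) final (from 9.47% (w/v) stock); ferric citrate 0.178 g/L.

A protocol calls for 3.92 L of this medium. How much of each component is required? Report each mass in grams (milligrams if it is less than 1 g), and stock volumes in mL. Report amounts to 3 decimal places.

Scale factor relative to 1 L: 3.92.
hydrochloric acid: V = C2·V2/C1 = 4.04 mM × 3920 mL ÷ 799 mM = 19.821 mL
HEPES buffer: V = C2·V2/C1 = 18.2 mM × 3920 mL ÷ 1000 mM = 71.344 mL
nickel chloride hexahydrate: 13.4 mg/L × 3.92 L = 52.528 mg
sodium lactate: V = C2·V2/C1 = 0.724% ÷ 23.8% × 3920 mL = 119.247 mL
casamino acids: V = C2·V2/C1 = 0.922% ÷ 9.47% × 3920 mL = 381.652 mL
ferric citrate: 0.178 g/L × 3.92 L = 0.69776 g = 697.760 mg

hydrochloric acid 19.821 mL; HEPES buffer 71.344 mL; nickel chloride hexahydrate 52.528 mg; sodium lactate 119.247 mL; casamino acids 381.652 mL; ferric citrate 697.760 mg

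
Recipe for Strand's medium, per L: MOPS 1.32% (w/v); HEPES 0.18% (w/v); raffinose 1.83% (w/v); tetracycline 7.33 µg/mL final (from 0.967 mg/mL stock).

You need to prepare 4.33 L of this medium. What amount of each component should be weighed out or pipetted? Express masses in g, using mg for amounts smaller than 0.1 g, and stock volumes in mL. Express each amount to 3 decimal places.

Scale factor relative to 1 L: 4.33.
MOPS: 1.32 g per 100 mL × 4330 mL ÷ 100 = 57.156 g
HEPES: 0.18 g per 100 mL × 4330 mL ÷ 100 = 7.794 g
raffinose: 1.83% w/v = 18.3 g/L → 18.3 × 4.33 L = 79.239 g
tetracycline: dilute stock: 7.33 µg/mL × 4330 mL ÷ 967 µg/mL = 32.822 mL

MOPS 57.156 g; HEPES 7.794 g; raffinose 79.239 g; tetracycline 32.822 mL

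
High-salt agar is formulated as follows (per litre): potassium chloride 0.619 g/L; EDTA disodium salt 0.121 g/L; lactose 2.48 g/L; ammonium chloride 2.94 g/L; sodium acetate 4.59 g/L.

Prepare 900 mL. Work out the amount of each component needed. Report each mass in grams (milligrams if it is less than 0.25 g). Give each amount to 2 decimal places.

Scale factor relative to 1 L: 0.9.
potassium chloride: 0.619 g/L × 0.9 L = 0.56 g
EDTA disodium salt: 0.121 g/L × 0.9 L = 0.1089 g = 108.90 mg
lactose: 2.48 g/L × 0.9 L = 2.23 g
ammonium chloride: 2.94 g/L × 0.9 L = 2.65 g
sodium acetate: 4.59 g/L × 0.9 L = 4.13 g

potassium chloride 0.56 g; EDTA disodium salt 108.90 mg; lactose 2.23 g; ammonium chloride 2.65 g; sodium acetate 4.13 g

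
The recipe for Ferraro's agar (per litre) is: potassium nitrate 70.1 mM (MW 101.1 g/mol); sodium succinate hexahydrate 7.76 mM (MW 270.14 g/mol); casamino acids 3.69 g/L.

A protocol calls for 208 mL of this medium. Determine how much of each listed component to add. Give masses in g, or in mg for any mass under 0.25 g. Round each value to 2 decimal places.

potassium nitrate 1.47 g; sodium succinate hexahydrate 0.44 g; casamino acids 0.77 g

Target volume = 208 mL = 0.208 L.
potassium nitrate: 70.1 mmol/L × 101.1 g/mol × 0.208 L ÷ 1000 = 1.47 g
sodium succinate hexahydrate: 7.76 mmol/L × 270.14 g/mol × 0.208 L ÷ 1000 = 0.44 g
casamino acids: 3.69 g/L × 0.208 L = 0.77 g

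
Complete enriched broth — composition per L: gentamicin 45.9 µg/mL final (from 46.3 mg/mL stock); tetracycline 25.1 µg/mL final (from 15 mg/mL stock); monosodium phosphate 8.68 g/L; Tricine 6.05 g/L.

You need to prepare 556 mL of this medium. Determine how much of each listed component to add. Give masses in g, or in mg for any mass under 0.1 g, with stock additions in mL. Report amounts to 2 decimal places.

gentamicin 0.55 mL; tetracycline 0.93 mL; monosodium phosphate 4.83 g; Tricine 3.36 g

Working volume: 556 mL = 0.556 L.
gentamicin: V = C2·V2/C1 = 45.9 µg/mL × 556 mL ÷ 46300 µg/mL = 0.55 mL
tetracycline: V = C2·V2/C1 = 25.1 µg/mL × 556 mL ÷ 15000 µg/mL = 0.93 mL
monosodium phosphate: 8.68 g/L × 0.556 L = 4.83 g
Tricine: 6.05 g/L × 0.556 L = 3.36 g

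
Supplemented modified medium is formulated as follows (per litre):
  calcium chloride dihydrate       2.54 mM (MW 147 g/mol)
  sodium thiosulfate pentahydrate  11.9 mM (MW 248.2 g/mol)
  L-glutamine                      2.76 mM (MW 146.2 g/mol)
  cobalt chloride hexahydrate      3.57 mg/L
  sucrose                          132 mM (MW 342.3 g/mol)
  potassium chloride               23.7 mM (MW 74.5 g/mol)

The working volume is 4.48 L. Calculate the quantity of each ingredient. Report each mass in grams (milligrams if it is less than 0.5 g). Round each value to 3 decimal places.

Working volume: 4.48 L.
calcium chloride dihydrate: 2.54 mmol/L × 147 g/mol × 4.48 L ÷ 1000 = 1.673 g
sodium thiosulfate pentahydrate: 11.9 mmol/L × 248.2 g/mol × 4.48 L ÷ 1000 = 13.232 g
L-glutamine: 2.76 mmol/L × 146.2 g/mol × 4.48 L ÷ 1000 = 1.808 g
cobalt chloride hexahydrate: 3.57 mg/L × 4.48 L = 15.994 mg
sucrose: 132 mmol/L × 342.3 g/mol × 4.48 L ÷ 1000 = 202.423 g
potassium chloride: 23.7 mmol/L × 74.5 g/mol × 4.48 L ÷ 1000 = 7.910 g

calcium chloride dihydrate 1.673 g; sodium thiosulfate pentahydrate 13.232 g; L-glutamine 1.808 g; cobalt chloride hexahydrate 15.994 mg; sucrose 202.423 g; potassium chloride 7.910 g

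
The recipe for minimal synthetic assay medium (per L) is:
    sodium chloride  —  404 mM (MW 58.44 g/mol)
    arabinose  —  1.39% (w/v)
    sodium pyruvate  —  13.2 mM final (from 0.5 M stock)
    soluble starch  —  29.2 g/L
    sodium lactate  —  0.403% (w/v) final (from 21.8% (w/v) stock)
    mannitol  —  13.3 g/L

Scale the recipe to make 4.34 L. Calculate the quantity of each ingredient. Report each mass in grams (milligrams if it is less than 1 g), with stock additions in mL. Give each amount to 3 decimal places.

Working volume: 4.34 L.
sodium chloride: 404 mmol/L × 58.44 g/mol × 4.34 L ÷ 1000 = 102.466 g
arabinose: 1.39% w/v = 13.9 g/L → 13.9 × 4.34 L = 60.326 g
sodium pyruvate: dilute stock: 13.2 mM × 4340 mL ÷ 500 mM = 114.576 mL
soluble starch: 29.2 g/L × 4.34 L = 126.728 g
sodium lactate: C1V1 = C2V2 → 0.403% ÷ 21.8% × 4340 mL = 80.230 mL
mannitol: 13.3 g/L × 4.34 L = 57.722 g

sodium chloride 102.466 g; arabinose 60.326 g; sodium pyruvate 114.576 mL; soluble starch 126.728 g; sodium lactate 80.230 mL; mannitol 57.722 g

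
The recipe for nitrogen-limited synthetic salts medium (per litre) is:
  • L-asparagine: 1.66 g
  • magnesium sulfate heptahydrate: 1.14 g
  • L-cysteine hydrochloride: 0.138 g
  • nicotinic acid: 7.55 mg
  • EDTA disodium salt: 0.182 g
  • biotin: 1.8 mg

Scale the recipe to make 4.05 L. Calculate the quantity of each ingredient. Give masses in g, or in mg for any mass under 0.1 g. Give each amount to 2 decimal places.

Scale factor = 4050 mL / 1000 mL = 4.05.
L-asparagine: 1.66 g × (4050 mL / 1000 mL) = 6.72 g
magnesium sulfate heptahydrate: 1.14 g × (4050 mL / 1000 mL) = 4.62 g
L-cysteine hydrochloride: 0.138 g × (4050 mL / 1000 mL) = 0.56 g
nicotinic acid: 7.55 mg × (4050 mL / 1000 mL) = 30.58 mg
EDTA disodium salt: 0.182 g × (4050 mL / 1000 mL) = 0.74 g
biotin: 1.8 mg × (4050 mL / 1000 mL) = 7.29 mg

L-asparagine 6.72 g; magnesium sulfate heptahydrate 4.62 g; L-cysteine hydrochloride 0.56 g; nicotinic acid 30.58 mg; EDTA disodium salt 0.74 g; biotin 7.29 mg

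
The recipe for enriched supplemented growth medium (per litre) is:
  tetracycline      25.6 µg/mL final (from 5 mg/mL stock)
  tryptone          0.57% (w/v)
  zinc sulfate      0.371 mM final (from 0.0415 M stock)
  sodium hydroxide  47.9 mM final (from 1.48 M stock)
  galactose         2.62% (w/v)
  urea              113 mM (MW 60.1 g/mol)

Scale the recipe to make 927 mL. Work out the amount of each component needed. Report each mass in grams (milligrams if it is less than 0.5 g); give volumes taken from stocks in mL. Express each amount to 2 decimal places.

Target volume = 927 mL = 0.927 L.
tetracycline: C1V1 = C2V2 → 25.6 µg/mL × 927 mL ÷ 5000 µg/mL = 4.75 mL
tryptone: 0.57 g per 100 mL × 927 mL ÷ 100 = 5.28 g
zinc sulfate: dilute stock: 0.371 mM × 927 mL ÷ 41.5 mM = 8.29 mL
sodium hydroxide: dilute stock: 47.9 mM × 927 mL ÷ 1480 mM = 30.00 mL
galactose: 2.62 g per 100 mL × 927 mL ÷ 100 = 24.29 g
urea: 113 mmol/L × 60.1 g/mol × 0.927 L ÷ 1000 = 6.30 g

tetracycline 4.75 mL; tryptone 5.28 g; zinc sulfate 8.29 mL; sodium hydroxide 30.00 mL; galactose 24.29 g; urea 6.30 g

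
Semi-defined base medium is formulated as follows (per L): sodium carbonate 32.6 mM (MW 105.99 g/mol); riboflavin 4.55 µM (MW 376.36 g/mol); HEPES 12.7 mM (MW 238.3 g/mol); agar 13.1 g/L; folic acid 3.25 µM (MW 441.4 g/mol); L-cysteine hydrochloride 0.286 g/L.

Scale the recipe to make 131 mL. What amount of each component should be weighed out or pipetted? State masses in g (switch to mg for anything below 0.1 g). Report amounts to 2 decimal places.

Target volume = 131 mL = 0.131 L.
sodium carbonate: 32.6 mmol/L × 105.99 g/mol × 0.131 L ÷ 1000 = 0.45 g
riboflavin: 4.55 µmol/L × 376.36 g/mol × 0.131 L ÷ 1000 = 0.22 mg
HEPES: 12.7 mmol/L × 238.3 g/mol × 0.131 L ÷ 1000 = 0.40 g
agar: 13.1 g/L × 0.131 L = 1.72 g
folic acid: 3.25 µmol/L × 441.4 g/mol × 0.131 L ÷ 1000 = 0.19 mg
L-cysteine hydrochloride: 0.286 g/L × 0.131 L = 0.037466 g = 37.47 mg

sodium carbonate 0.45 g; riboflavin 0.22 mg; HEPES 0.40 g; agar 1.72 g; folic acid 0.19 mg; L-cysteine hydrochloride 37.47 mg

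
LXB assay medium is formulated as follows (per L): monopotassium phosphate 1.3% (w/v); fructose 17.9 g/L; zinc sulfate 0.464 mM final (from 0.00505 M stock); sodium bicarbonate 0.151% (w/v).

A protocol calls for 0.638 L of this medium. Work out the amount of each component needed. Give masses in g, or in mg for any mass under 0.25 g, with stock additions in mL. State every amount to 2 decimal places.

Scale factor relative to 1 L: 0.638.
monopotassium phosphate: 1.3 g per 100 mL × 638 mL ÷ 100 = 8.29 g
fructose: 17.9 g/L × 0.638 L = 11.42 g
zinc sulfate: dilute stock: 0.464 mM × 638 mL ÷ 5.05 mM = 58.62 mL
sodium bicarbonate: 0.151 g per 100 mL × 638 mL ÷ 100 = 0.96 g

monopotassium phosphate 8.29 g; fructose 11.42 g; zinc sulfate 58.62 mL; sodium bicarbonate 0.96 g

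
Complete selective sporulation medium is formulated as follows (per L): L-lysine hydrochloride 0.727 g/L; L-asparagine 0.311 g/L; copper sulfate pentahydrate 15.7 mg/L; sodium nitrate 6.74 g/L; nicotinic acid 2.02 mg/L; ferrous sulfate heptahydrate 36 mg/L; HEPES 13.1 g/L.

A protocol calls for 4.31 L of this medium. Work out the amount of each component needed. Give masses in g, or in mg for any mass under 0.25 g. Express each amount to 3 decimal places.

Working volume: 4.31 L.
L-lysine hydrochloride: 0.727 g/L × 4.31 L = 3.133 g
L-asparagine: 0.311 g/L × 4.31 L = 1.340 g
copper sulfate pentahydrate: 15.7 mg/L × 4.31 L = 67.667 mg
sodium nitrate: 6.74 g/L × 4.31 L = 29.049 g
nicotinic acid: 2.02 mg/L × 4.31 L = 8.706 mg
ferrous sulfate heptahydrate: 36 mg/L × 4.31 L = 155.160 mg
HEPES: 13.1 g/L × 4.31 L = 56.461 g

L-lysine hydrochloride 3.133 g; L-asparagine 1.340 g; copper sulfate pentahydrate 67.667 mg; sodium nitrate 29.049 g; nicotinic acid 8.706 mg; ferrous sulfate heptahydrate 155.160 mg; HEPES 56.461 g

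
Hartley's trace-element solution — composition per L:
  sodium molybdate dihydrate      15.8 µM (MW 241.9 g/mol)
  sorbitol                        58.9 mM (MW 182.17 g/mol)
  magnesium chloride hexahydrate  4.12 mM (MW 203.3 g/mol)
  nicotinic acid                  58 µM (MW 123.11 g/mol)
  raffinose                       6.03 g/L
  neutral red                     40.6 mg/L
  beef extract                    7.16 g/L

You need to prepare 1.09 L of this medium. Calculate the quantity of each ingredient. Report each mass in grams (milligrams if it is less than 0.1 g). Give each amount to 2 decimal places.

Working volume: 1.09 L.
sodium molybdate dihydrate: 15.8 µmol/L × 241.9 g/mol × 1.09 L ÷ 1000 = 4.17 mg
sorbitol: 58.9 mmol/L × 182.17 g/mol × 1.09 L ÷ 1000 = 11.70 g
magnesium chloride hexahydrate: 4.12 mmol/L × 203.3 g/mol × 1.09 L ÷ 1000 = 0.91 g
nicotinic acid: 58 µmol/L × 123.11 g/mol × 1.09 L ÷ 1000 = 7.78 mg
raffinose: 6.03 g/L × 1.09 L = 6.57 g
neutral red: 40.6 mg/L × 1.09 L = 44.25 mg
beef extract: 7.16 g/L × 1.09 L = 7.80 g

sodium molybdate dihydrate 4.17 mg; sorbitol 11.70 g; magnesium chloride hexahydrate 0.91 g; nicotinic acid 7.78 mg; raffinose 6.57 g; neutral red 44.25 mg; beef extract 7.80 g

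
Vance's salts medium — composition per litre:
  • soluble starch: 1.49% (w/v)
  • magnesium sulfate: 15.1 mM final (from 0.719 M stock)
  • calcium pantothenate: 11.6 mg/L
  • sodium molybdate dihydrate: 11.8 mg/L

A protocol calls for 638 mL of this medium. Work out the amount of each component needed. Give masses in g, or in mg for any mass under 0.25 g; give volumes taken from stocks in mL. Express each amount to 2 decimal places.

soluble starch 9.51 g; magnesium sulfate 13.40 mL; calcium pantothenate 7.40 mg; sodium molybdate dihydrate 7.53 mg

Working volume: 638 mL = 0.638 L.
soluble starch: 1.49 g per 100 mL × 638 mL ÷ 100 = 9.51 g
magnesium sulfate: C1V1 = C2V2 → 15.1 mM × 638 mL ÷ 719 mM = 13.40 mL
calcium pantothenate: 11.6 mg/L × 0.638 L = 7.40 mg
sodium molybdate dihydrate: 11.8 mg/L × 0.638 L = 7.53 mg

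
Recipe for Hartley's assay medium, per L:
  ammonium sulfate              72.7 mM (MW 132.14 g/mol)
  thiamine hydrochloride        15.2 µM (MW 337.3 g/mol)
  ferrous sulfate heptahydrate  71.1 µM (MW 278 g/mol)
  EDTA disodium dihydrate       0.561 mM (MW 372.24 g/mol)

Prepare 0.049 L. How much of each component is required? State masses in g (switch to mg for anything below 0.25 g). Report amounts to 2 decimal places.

Working volume: 0.049 L.
ammonium sulfate: 72.7 mmol/L × 132.14 g/mol × 0.049 L ÷ 1000 = 0.47 g
thiamine hydrochloride: 15.2 µmol/L × 337.3 g/mol × 0.049 L ÷ 1000 = 0.25 mg
ferrous sulfate heptahydrate: 71.1 µmol/L × 278 g/mol × 0.049 L ÷ 1000 = 0.97 mg
EDTA disodium dihydrate: 0.561 mmol/L × 372.24 mg/mmol × 0.049 L = 10.23 mg

ammonium sulfate 0.47 g; thiamine hydrochloride 0.25 mg; ferrous sulfate heptahydrate 0.97 mg; EDTA disodium dihydrate 10.23 mg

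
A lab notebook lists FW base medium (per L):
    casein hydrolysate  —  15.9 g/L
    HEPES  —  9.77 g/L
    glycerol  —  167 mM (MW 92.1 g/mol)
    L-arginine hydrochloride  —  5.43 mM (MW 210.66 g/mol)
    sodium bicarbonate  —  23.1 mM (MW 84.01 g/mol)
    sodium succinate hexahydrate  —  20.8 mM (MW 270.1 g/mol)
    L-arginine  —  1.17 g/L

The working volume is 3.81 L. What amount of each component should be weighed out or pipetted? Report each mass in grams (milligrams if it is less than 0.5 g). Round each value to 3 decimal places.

Scale factor relative to 1 L: 3.81.
casein hydrolysate: 15.9 g/L × 3.81 L = 60.579 g
HEPES: 9.77 g/L × 3.81 L = 37.224 g
glycerol: 167 mmol/L × 92.1 g/mol × 3.81 L ÷ 1000 = 58.600 g
L-arginine hydrochloride: 5.43 mmol/L × 210.66 g/mol × 3.81 L ÷ 1000 = 4.358 g
sodium bicarbonate: 23.1 mmol/L × 84.01 g/mol × 3.81 L ÷ 1000 = 7.394 g
sodium succinate hexahydrate: 20.8 mmol/L × 270.1 g/mol × 3.81 L ÷ 1000 = 21.405 g
L-arginine: 1.17 g/L × 3.81 L = 4.458 g

casein hydrolysate 60.579 g; HEPES 37.224 g; glycerol 58.600 g; L-arginine hydrochloride 4.358 g; sodium bicarbonate 7.394 g; sodium succinate hexahydrate 21.405 g; L-arginine 4.458 g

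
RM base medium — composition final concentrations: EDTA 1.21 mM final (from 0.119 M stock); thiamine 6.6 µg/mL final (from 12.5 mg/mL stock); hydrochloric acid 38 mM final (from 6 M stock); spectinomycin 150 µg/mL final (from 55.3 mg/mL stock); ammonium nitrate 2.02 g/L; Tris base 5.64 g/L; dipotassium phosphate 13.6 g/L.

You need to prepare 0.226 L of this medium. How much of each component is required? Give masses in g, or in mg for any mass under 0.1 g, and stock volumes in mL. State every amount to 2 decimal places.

Working volume: 0.226 L.
EDTA: V = C2·V2/C1 = 1.21 mM × 226 mL ÷ 119 mM = 2.30 mL
thiamine: dilute stock: 6.6 µg/mL × 226 mL ÷ 12500 µg/mL = 0.12 mL
hydrochloric acid: C1V1 = C2V2 → 38 mM × 226 mL ÷ 6000 mM = 1.43 mL
spectinomycin: dilute stock: 150 µg/mL × 226 mL ÷ 55300 µg/mL = 0.61 mL
ammonium nitrate: 2.02 g/L × 0.226 L = 0.46 g
Tris base: 5.64 g/L × 0.226 L = 1.27 g
dipotassium phosphate: 13.6 g/L × 0.226 L = 3.07 g

EDTA 2.30 mL; thiamine 0.12 mL; hydrochloric acid 1.43 mL; spectinomycin 0.61 mL; ammonium nitrate 0.46 g; Tris base 1.27 g; dipotassium phosphate 3.07 g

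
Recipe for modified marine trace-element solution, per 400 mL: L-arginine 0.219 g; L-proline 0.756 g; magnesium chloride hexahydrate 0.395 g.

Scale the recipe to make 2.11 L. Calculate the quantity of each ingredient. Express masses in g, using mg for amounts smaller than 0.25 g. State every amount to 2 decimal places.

Ratio of target to recipe volume: 2110 / 400 = 5.275.
L-arginine: 0.219 g × (2110 mL / 400 mL) = 1.16 g
L-proline: 0.756 g × (2110 mL / 400 mL) = 3.99 g
magnesium chloride hexahydrate: 0.395 g × (2110 mL / 400 mL) = 2.08 g

L-arginine 1.16 g; L-proline 3.99 g; magnesium chloride hexahydrate 2.08 g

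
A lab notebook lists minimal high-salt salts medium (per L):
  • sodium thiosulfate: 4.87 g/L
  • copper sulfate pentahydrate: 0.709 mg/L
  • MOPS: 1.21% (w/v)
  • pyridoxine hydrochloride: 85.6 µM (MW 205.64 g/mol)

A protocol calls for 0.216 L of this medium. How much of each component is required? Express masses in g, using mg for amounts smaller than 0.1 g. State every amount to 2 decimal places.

Working volume: 0.216 L.
sodium thiosulfate: 4.87 g/L × 0.216 L = 1.05 g
copper sulfate pentahydrate: 0.709 mg/L × 0.216 L = 0.15 mg
MOPS: 1.21% w/v = 12.1 g/L → 12.1 × 0.216 L = 2.61 g
pyridoxine hydrochloride: 85.6 µmol/L × 205.64 g/mol × 0.216 L ÷ 1000 = 3.80 mg

sodium thiosulfate 1.05 g; copper sulfate pentahydrate 0.15 mg; MOPS 2.61 g; pyridoxine hydrochloride 3.80 mg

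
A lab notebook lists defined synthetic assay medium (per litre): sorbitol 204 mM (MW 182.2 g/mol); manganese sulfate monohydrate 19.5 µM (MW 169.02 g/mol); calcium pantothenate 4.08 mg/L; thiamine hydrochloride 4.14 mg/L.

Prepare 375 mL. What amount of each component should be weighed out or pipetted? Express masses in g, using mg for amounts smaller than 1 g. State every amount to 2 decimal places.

Working volume: 375 mL = 0.375 L.
sorbitol: 204 mmol/L × 182.2 g/mol × 0.375 L ÷ 1000 = 13.94 g
manganese sulfate monohydrate: 19.5 µmol/L × 169.02 g/mol × 0.375 L ÷ 1000 = 1.24 mg
calcium pantothenate: 4.08 mg/L × 0.375 L = 1.53 mg
thiamine hydrochloride: 4.14 mg/L × 0.375 L = 1.55 mg

sorbitol 13.94 g; manganese sulfate monohydrate 1.24 mg; calcium pantothenate 1.53 mg; thiamine hydrochloride 1.55 mg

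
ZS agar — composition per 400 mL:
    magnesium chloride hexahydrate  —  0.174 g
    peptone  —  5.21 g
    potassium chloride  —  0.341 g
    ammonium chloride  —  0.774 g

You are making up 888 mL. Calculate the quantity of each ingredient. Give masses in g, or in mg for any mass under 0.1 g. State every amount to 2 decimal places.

magnesium chloride hexahydrate 0.39 g; peptone 11.57 g; potassium chloride 0.76 g; ammonium chloride 1.72 g

Ratio of target to recipe volume: 888 / 400 = 2.22.
magnesium chloride hexahydrate: 0.174 g × (888 mL / 400 mL) = 0.39 g
peptone: 5.21 g × (888 mL / 400 mL) = 11.57 g
potassium chloride: 0.341 g × (888 mL / 400 mL) = 0.76 g
ammonium chloride: 0.774 g × (888 mL / 400 mL) = 1.72 g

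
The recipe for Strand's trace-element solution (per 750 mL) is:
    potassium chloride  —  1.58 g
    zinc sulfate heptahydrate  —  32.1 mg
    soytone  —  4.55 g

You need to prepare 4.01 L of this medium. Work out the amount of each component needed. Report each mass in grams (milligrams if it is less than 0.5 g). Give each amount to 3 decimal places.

Scale factor = 4010 mL / 750 mL = 5.34667.
potassium chloride: 1.58 g × (4010 mL / 750 mL) = 8.448 g
zinc sulfate heptahydrate: 32.1 mg × (4010 mL / 750 mL) = 171.628 mg
soytone: 4.55 g × (4010 mL / 750 mL) = 24.327 g

potassium chloride 8.448 g; zinc sulfate heptahydrate 171.628 mg; soytone 24.327 g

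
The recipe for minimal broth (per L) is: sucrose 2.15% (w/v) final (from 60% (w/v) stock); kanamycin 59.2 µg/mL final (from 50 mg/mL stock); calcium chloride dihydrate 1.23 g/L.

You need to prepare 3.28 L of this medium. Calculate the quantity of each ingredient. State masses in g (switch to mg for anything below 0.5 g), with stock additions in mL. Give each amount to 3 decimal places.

sucrose 117.533 mL; kanamycin 3.884 mL; calcium chloride dihydrate 4.034 g

Scale factor relative to 1 L: 3.28.
sucrose: dilute stock: 2.15% ÷ 60% × 3280 mL = 117.533 mL
kanamycin: dilute stock: 59.2 µg/mL × 3280 mL ÷ 50000 µg/mL = 3.884 mL
calcium chloride dihydrate: 1.23 g/L × 3.28 L = 4.034 g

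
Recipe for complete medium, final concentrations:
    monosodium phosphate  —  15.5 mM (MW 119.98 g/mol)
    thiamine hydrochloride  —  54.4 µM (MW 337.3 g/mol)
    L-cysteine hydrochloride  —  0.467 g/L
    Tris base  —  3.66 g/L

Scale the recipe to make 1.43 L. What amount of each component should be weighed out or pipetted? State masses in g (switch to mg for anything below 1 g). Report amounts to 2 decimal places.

Scale factor relative to 1 L: 1.43.
monosodium phosphate: 15.5 mmol/L × 119.98 g/mol × 1.43 L ÷ 1000 = 2.66 g
thiamine hydrochloride: 54.4 µmol/L × 337.3 g/mol × 1.43 L ÷ 1000 = 26.24 mg
L-cysteine hydrochloride: 0.467 g/L × 1.43 L = 0.66781 g = 667.81 mg
Tris base: 3.66 g/L × 1.43 L = 5.23 g

monosodium phosphate 2.66 g; thiamine hydrochloride 26.24 mg; L-cysteine hydrochloride 667.81 mg; Tris base 5.23 g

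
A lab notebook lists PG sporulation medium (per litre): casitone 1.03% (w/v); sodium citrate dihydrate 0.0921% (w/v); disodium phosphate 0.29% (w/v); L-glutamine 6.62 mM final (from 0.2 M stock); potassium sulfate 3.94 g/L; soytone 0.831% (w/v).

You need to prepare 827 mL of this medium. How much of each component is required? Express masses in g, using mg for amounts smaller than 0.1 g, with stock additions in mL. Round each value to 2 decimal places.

Working volume: 827 mL = 0.827 L.
casitone: 1.03 g per 100 mL × 827 mL ÷ 100 = 8.52 g
sodium citrate dihydrate: 0.0921% w/v = 0.921 g/L → 0.921 × 0.827 L = 0.76 g
disodium phosphate: 0.29% w/v = 2.9 g/L → 2.9 × 0.827 L = 2.40 g
L-glutamine: C1V1 = C2V2 → 6.62 mM × 827 mL ÷ 200 mM = 27.37 mL
potassium sulfate: 3.94 g/L × 0.827 L = 3.26 g
soytone: 0.831% w/v = 8.31 g/L → 8.31 × 0.827 L = 6.87 g

casitone 8.52 g; sodium citrate dihydrate 0.76 g; disodium phosphate 2.40 g; L-glutamine 27.37 mL; potassium sulfate 3.26 g; soytone 6.87 g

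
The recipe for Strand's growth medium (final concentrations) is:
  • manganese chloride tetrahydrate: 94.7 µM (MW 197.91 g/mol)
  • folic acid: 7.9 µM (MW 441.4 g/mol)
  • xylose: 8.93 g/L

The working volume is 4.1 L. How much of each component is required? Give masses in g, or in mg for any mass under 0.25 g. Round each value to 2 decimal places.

Working volume: 4.1 L.
manganese chloride tetrahydrate: 94.7 µmol/L × 197.91 g/mol × 4.1 L ÷ 1000 = 76.84 mg
folic acid: 7.9 µmol/L × 441.4 g/mol × 4.1 L ÷ 1000 = 14.30 mg
xylose: 8.93 g/L × 4.1 L = 36.61 g

manganese chloride tetrahydrate 76.84 mg; folic acid 14.30 mg; xylose 36.61 g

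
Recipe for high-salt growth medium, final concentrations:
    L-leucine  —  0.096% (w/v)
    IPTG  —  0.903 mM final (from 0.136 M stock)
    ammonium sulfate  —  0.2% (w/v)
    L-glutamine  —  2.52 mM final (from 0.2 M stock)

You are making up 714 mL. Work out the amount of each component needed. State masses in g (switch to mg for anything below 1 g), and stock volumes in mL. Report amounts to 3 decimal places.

Scale factor relative to 1 L: 0.714.
L-leucine: 0.096% w/v = 0.96 g/L → 0.96 × 0.714 L = 0.68544 g = 685.440 mg
IPTG: V = C2·V2/C1 = 0.903 mM × 714 mL ÷ 136 mM = 4.741 mL
ammonium sulfate: 0.2 g per 100 mL × 714 mL ÷ 100 = 1.428 g
L-glutamine: dilute stock: 2.52 mM × 714 mL ÷ 200 mM = 8.996 mL

L-leucine 685.440 mg; IPTG 4.741 mL; ammonium sulfate 1.428 g; L-glutamine 8.996 mL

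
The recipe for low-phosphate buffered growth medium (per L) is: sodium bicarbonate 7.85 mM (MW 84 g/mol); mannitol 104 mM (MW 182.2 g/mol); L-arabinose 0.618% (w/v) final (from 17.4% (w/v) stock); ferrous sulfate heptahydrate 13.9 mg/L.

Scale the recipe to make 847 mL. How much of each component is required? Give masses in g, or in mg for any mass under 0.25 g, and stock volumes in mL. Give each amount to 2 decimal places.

sodium bicarbonate 0.56 g; mannitol 16.05 g; L-arabinose 30.08 mL; ferrous sulfate heptahydrate 11.77 mg

Working volume: 847 mL = 0.847 L.
sodium bicarbonate: 7.85 mmol/L × 84 g/mol × 0.847 L ÷ 1000 = 0.56 g
mannitol: 104 mmol/L × 182.2 g/mol × 0.847 L ÷ 1000 = 16.05 g
L-arabinose: C1V1 = C2V2 → 0.618% ÷ 17.4% × 847 mL = 30.08 mL
ferrous sulfate heptahydrate: 13.9 mg/L × 0.847 L = 11.77 mg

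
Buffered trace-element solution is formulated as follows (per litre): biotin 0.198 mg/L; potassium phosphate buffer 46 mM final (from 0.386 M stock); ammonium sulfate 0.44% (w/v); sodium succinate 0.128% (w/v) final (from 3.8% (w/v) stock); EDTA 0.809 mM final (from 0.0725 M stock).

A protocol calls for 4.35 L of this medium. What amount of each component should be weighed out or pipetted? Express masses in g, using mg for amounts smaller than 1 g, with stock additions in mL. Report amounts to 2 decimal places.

biotin 0.86 mg; potassium phosphate buffer 518.39 mL; ammonium sulfate 19.14 g; sodium succinate 146.53 mL; EDTA 48.54 mL

Working volume: 4.35 L.
biotin: 0.198 mg/L × 4.35 L = 0.86 mg
potassium phosphate buffer: V = C2·V2/C1 = 46 mM × 4350 mL ÷ 386 mM = 518.39 mL
ammonium sulfate: 0.44% w/v = 4.4 g/L → 4.4 × 4.35 L = 19.14 g
sodium succinate: dilute stock: 0.128% ÷ 3.8% × 4350 mL = 146.53 mL
EDTA: dilute stock: 0.809 mM × 4350 mL ÷ 72.5 mM = 48.54 mL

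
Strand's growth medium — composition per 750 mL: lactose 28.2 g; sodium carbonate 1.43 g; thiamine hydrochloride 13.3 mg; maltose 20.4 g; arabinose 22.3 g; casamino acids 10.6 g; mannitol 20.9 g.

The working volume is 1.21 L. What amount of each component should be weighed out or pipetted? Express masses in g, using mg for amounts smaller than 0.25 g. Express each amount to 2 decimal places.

lactose 45.50 g; sodium carbonate 2.31 g; thiamine hydrochloride 21.46 mg; maltose 32.91 g; arabinose 35.98 g; casamino acids 17.10 g; mannitol 33.72 g

Ratio of target to recipe volume: 1210 / 750 = 1.61333.
lactose: 28.2 g × (1210 mL / 750 mL) = 45.50 g
sodium carbonate: 1.43 g × (1210 mL / 750 mL) = 2.31 g
thiamine hydrochloride: 13.3 mg × (1210 mL / 750 mL) = 21.46 mg
maltose: 20.4 g × (1210 mL / 750 mL) = 32.91 g
arabinose: 22.3 g × (1210 mL / 750 mL) = 35.98 g
casamino acids: 10.6 g × (1210 mL / 750 mL) = 17.10 g
mannitol: 20.9 g × (1210 mL / 750 mL) = 33.72 g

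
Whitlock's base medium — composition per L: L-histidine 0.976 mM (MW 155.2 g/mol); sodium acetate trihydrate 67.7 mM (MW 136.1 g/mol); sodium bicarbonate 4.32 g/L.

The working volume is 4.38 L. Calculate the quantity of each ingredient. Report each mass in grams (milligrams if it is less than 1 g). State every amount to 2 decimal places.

Working volume: 4.38 L.
L-histidine: 0.976 mmol/L × 155.2 mg/mmol × 4.38 L = 663.46 mg
sodium acetate trihydrate: 67.7 mmol/L × 136.1 g/mol × 4.38 L ÷ 1000 = 40.36 g
sodium bicarbonate: 4.32 g/L × 4.38 L = 18.92 g

L-histidine 663.46 mg; sodium acetate trihydrate 40.36 g; sodium bicarbonate 18.92 g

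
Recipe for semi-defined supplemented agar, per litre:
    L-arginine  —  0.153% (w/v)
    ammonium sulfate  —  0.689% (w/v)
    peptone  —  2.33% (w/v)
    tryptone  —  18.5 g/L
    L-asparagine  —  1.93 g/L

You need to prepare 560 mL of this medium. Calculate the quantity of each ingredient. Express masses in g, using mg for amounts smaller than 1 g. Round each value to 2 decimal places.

L-arginine 856.80 mg; ammonium sulfate 3.86 g; peptone 13.05 g; tryptone 10.36 g; L-asparagine 1.08 g

Working volume: 560 mL = 0.56 L.
L-arginine: 0.153 g per 100 mL × 560 mL ÷ 100 = 0.8568 g = 856.80 mg
ammonium sulfate: 0.689% w/v = 6.89 g/L → 6.89 × 0.56 L = 3.86 g
peptone: 2.33% w/v = 23.3 g/L → 23.3 × 0.56 L = 13.05 g
tryptone: 18.5 g/L × 0.56 L = 10.36 g
L-asparagine: 1.93 g/L × 0.56 L = 1.08 g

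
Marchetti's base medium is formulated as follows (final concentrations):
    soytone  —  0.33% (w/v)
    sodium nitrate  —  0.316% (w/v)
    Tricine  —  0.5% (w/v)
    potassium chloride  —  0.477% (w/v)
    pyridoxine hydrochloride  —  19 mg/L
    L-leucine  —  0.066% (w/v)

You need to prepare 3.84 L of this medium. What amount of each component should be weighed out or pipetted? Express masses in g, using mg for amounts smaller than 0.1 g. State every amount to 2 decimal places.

Working volume: 3.84 L.
soytone: 0.33 g per 100 mL × 3840 mL ÷ 100 = 12.67 g
sodium nitrate: 0.316% w/v = 3.16 g/L → 3.16 × 3.84 L = 12.13 g
Tricine: 0.5 g per 100 mL × 3840 mL ÷ 100 = 19.20 g
potassium chloride: 0.477 g per 100 mL × 3840 mL ÷ 100 = 18.32 g
pyridoxine hydrochloride: 19 mg/L × 3.84 L = 72.96 mg
L-leucine: 0.066 g per 100 mL × 3840 mL ÷ 100 = 2.53 g

soytone 12.67 g; sodium nitrate 12.13 g; Tricine 19.20 g; potassium chloride 18.32 g; pyridoxine hydrochloride 72.96 mg; L-leucine 2.53 g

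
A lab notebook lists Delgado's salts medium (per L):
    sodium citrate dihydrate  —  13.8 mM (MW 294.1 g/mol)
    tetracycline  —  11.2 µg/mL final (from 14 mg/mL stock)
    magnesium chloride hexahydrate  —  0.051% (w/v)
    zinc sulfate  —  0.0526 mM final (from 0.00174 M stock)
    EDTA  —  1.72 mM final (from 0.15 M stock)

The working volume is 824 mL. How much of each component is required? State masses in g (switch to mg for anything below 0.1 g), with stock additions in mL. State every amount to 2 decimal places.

sodium citrate dihydrate 3.34 g; tetracycline 0.66 mL; magnesium chloride hexahydrate 0.42 g; zinc sulfate 24.91 mL; EDTA 9.45 mL

Working volume: 824 mL = 0.824 L.
sodium citrate dihydrate: 13.8 mmol/L × 294.1 g/mol × 0.824 L ÷ 1000 = 3.34 g
tetracycline: V = C2·V2/C1 = 11.2 µg/mL × 824 mL ÷ 14000 µg/mL = 0.66 mL
magnesium chloride hexahydrate: 0.051 g per 100 mL × 824 mL ÷ 100 = 0.42 g
zinc sulfate: dilute stock: 0.0526 mM × 824 mL ÷ 1.74 mM = 24.91 mL
EDTA: dilute stock: 1.72 mM × 824 mL ÷ 150 mM = 9.45 mL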